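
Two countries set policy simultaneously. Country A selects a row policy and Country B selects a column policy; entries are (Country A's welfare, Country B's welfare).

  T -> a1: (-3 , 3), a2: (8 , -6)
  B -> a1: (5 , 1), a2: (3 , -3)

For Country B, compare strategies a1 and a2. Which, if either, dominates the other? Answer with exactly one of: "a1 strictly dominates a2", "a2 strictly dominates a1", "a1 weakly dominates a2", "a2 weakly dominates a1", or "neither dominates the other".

a1's payoffs vs a2's, by Country A's action — T: 3>-6, B: 1>-3.
a1 gives a strictly higher payoff against each opponent action, so a1 strictly dominates a2.

a1 strictly dominates a2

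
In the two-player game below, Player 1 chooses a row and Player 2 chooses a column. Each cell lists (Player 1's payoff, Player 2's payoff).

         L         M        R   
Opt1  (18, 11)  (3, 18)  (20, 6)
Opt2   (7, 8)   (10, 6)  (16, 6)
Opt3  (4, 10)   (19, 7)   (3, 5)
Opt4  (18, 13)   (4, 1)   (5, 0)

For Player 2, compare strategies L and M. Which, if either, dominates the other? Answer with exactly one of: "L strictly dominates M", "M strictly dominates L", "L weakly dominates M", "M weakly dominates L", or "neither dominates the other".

L's payoffs vs M's, by Player 1's action — Opt1: 11<18, Opt2: 8>6, Opt3: 10>7, Opt4: 13>1.
L does better at Opt2, Opt3, Opt4 but worse at Opt1; neither strategy dominates the other.

neither dominates the other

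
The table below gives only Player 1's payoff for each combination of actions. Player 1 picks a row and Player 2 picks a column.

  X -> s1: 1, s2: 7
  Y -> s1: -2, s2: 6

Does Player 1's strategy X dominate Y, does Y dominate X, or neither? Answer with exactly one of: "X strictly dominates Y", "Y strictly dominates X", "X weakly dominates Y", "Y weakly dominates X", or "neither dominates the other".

X's payoffs vs Y's, by Player 2's action — s1: 1>-2, s2: 7>6.
X gives a strictly higher payoff against each opponent action, so X strictly dominates Y.

X strictly dominates Y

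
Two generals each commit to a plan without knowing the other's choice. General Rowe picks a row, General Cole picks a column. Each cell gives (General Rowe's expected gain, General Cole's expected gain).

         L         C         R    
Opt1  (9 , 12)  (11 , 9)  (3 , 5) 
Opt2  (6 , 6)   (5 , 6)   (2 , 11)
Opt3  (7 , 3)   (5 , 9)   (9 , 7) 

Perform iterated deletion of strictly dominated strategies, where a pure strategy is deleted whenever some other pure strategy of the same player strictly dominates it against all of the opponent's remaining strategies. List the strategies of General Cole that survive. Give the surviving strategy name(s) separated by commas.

For General Rowe, Opt1 strictly dominates Opt2 on the remaining columns (L: 9>6, C: 11>5, R: 3>2); eliminate Opt2.
For General Cole, C strictly dominates R on the remaining rows (Opt1: 9>5, Opt3: 9>7); eliminate R.
For General Rowe, Opt1 strictly dominates Opt3 on the remaining columns (L: 9>7, C: 11>5); eliminate Opt3.
For General Cole, L strictly dominates C on the remaining rows (Opt1: 12>9); eliminate C.
Among the remaining strategies, none is strictly dominated by another pure strategy of the same player, so the elimination stops.
Surviving strategies — General Rowe: {Opt1}; General Cole: {L}.

L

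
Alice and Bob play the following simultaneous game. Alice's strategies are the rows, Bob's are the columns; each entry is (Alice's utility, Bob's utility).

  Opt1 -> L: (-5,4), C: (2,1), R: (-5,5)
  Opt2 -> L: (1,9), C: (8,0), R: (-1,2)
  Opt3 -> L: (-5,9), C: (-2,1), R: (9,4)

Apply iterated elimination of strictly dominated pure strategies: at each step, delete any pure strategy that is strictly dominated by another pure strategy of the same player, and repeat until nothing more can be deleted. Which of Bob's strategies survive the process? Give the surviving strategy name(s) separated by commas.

For Alice, Opt2 strictly dominates Opt1 on the remaining columns (L: 1>-5, C: 8>2, R: -1>-5); eliminate Opt1.
For Bob, L strictly dominates C on the remaining rows (Opt2: 9>0, Opt3: 9>1); eliminate C.
Bob's strategy R is strictly dominated by L (Opt2: 9>2, Opt3: 9>4) and is removed.
Alice's strategy Opt3 is strictly dominated by Opt2 (L: 1>-5) and is removed.
Among the remaining strategies, none is strictly dominated by another pure strategy of the same player, so the elimination stops.
Surviving strategies — Alice: {Opt2}; Bob: {L}.

L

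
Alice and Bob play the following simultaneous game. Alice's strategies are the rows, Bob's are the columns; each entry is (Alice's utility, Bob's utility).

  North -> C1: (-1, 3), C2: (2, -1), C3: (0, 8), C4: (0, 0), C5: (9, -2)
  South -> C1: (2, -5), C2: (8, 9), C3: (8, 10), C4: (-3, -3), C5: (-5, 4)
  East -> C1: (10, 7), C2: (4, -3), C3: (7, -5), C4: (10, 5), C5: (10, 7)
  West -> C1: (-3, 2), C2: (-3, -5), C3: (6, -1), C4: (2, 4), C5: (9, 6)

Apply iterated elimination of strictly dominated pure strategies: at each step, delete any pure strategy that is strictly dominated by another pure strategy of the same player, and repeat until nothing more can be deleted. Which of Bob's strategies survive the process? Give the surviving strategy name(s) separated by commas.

Row North is eliminated: East beats it against every remaining column (C1: 10>-1, C2: 4>2, C3: 7>0, C4: 10>0, C5: 10>9).
Row West is eliminated: East beats it against every remaining column (C1: 10>-3, C2: 4>-3, C3: 7>6, C4: 10>2, C5: 10>9).
For Bob, C5 strictly dominates C4 on the remaining rows (South: 4>-3, East: 7>5); eliminate C4.
Among the remaining strategies, none is strictly dominated by another pure strategy of the same player, so the elimination stops.
Surviving strategies — Alice: {South, East}; Bob: {C1, C2, C3, C5}.

C1, C2, C3, C5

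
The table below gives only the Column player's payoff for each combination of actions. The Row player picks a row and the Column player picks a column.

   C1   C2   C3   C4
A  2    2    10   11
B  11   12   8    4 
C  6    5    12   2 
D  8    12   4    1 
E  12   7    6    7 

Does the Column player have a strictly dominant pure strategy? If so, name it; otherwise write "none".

C1 fails to dominate C2 at A (2=2).
C2 fails to dominate C1 at A (2=2).
C3 fails to dominate C1 at B (8<11).
C4 fails to dominate C1 at B (4<11).
No single strategy dominates all the others.

none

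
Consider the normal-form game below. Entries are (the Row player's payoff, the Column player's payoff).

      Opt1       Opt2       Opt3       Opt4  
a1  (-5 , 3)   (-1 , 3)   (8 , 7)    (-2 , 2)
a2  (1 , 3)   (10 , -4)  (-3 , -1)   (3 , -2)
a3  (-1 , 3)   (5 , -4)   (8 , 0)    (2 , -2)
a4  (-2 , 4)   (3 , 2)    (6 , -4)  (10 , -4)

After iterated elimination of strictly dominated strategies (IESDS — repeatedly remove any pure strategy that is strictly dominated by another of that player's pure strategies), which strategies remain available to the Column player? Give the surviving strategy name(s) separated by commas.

Opt1, Opt3

For the Column player, Opt1 strictly dominates Opt4 on the remaining rows (a1: 3>2, a2: 3>-2, a3: 3>-2, a4: 4>-4); eliminate Opt4.
For the Row player, a3 strictly dominates a4 on the remaining columns (Opt1: -1>-2, Opt2: 5>3, Opt3: 8>6); eliminate a4.
The Column player's strategy Opt2 is strictly dominated by Opt3 (a1: 7>3, a2: -1>-4, a3: 0>-4) and is removed.
Among the remaining strategies, none is strictly dominated by another pure strategy of the same player, so the elimination stops.
Surviving strategies — the Row player: {a1, a2, a3}; the Column player: {Opt1, Opt3}.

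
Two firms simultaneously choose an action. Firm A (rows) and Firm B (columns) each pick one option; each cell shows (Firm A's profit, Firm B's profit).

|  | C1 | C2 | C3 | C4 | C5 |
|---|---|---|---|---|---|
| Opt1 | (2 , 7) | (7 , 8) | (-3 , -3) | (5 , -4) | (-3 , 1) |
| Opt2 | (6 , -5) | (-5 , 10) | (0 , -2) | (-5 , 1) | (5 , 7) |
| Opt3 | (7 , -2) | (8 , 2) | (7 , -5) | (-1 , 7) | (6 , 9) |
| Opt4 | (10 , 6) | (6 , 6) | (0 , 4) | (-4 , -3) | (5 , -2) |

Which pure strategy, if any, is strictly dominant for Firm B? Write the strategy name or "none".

none

C1 fails to dominate C2 at Opt1 (7<8).
C2 fails to dominate C1 at Opt4 (6=6).
C3 fails to dominate C1 at Opt1 (-3<7).
C4 fails to dominate C1 at Opt1 (-4<7).
C5 fails to dominate C1 at Opt1 (1<7).
No single strategy dominates all the others.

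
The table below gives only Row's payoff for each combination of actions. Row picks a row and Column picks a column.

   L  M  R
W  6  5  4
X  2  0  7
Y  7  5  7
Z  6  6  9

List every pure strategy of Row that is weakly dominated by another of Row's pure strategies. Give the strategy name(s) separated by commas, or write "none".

W, X

W is weakly dominated by Y (L: 7>6, M: 5=5, R: 7>4).
Y weakly dominates X — L: 7>2, M: 5>0, R: 7=7.
Nothing dominates Y: W at L (7>6); X at L (7>2); Z at L (7>6).
Z is not dominated — it holds its own against W at M (6>5); X at L (6>2); Y at M (6>5).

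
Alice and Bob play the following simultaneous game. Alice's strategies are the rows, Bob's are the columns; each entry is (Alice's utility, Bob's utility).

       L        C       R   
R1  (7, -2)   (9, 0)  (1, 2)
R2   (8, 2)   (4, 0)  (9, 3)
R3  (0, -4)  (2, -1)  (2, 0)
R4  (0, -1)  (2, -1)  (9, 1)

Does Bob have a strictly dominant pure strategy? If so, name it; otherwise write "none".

R vs L: R1: 2>-2, R2: 3>2, R3: 0>-4, R4: 1>-1.
R vs C: R1: 2>0, R2: 3>0, R3: 0>-1, R4: 1>-1.
R strictly beats every other strategy against every opponent action, so it is strictly dominant.

R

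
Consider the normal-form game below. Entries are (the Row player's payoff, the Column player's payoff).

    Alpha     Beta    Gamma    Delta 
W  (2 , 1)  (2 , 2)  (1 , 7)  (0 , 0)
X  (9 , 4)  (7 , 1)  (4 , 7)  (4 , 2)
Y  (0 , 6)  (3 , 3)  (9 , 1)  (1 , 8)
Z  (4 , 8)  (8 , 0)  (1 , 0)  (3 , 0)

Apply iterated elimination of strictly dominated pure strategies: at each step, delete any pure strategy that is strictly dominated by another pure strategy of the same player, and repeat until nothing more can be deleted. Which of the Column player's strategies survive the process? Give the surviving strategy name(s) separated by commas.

The Row player's strategy W is strictly dominated by X (Alpha: 9>2, Beta: 7>2, Gamma: 4>1, Delta: 4>0) and is removed.
Column Beta is eliminated: Alpha beats it against every remaining row (X: 4>1, Y: 6>3, Z: 8>0).
Row Z is eliminated: X beats it against every remaining column (Alpha: 9>4, Gamma: 4>1, Delta: 4>3).
Among the remaining strategies, none is strictly dominated by another pure strategy of the same player, so the elimination stops.
Surviving strategies — the Row player: {X, Y}; the Column player: {Alpha, Gamma, Delta}.

Alpha, Gamma, Delta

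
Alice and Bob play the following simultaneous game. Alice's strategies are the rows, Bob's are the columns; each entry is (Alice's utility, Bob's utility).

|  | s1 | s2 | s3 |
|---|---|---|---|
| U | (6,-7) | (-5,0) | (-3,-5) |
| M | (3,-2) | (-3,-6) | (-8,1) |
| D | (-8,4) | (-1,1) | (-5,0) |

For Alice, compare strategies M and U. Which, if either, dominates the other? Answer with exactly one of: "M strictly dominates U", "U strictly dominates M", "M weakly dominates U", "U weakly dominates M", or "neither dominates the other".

neither dominates the other

Compare M to U across each choice by Bob: s1: 3<6, s2: -3>-5, s3: -8<-3.
M does better at s2 but worse at s1, s3; neither strategy dominates the other.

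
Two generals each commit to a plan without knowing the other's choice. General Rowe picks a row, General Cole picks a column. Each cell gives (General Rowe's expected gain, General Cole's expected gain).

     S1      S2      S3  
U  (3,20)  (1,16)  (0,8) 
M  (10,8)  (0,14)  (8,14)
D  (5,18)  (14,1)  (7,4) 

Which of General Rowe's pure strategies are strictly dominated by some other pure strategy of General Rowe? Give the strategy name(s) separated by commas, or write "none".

U: dominated, since D does at least as well everywhere (S1: 5>3, S2: 14>1, S3: 7>0).
Nothing dominates M: U at S1 (10>3); D at S1 (10>5).
D: no other strategy beats it everywhere (U at S1 (5>3); M at S2 (14>0)).

U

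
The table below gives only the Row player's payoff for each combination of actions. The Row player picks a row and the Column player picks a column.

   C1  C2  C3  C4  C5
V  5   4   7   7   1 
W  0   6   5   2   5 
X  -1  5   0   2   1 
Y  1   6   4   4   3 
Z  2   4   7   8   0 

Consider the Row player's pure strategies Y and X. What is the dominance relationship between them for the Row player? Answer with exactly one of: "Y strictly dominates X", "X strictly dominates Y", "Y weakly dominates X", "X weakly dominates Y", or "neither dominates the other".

Y strictly dominates X

Y's payoffs vs X's, by the Column player's action — C1: 1>-1, C2: 6>5, C3: 4>0, C4: 4>2, C5: 3>1.
Every comparison favours Y, so Y strictly dominates X.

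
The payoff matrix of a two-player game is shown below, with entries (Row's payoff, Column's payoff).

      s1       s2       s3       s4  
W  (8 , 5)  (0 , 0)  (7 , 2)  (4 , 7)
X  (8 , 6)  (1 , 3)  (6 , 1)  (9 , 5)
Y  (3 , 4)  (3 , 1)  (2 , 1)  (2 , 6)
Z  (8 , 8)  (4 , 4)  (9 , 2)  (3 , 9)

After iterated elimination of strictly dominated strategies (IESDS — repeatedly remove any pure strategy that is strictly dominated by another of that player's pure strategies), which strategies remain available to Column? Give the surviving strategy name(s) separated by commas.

s1, s4

Row Y is eliminated: Z beats it against every remaining column (s1: 8>3, s2: 4>3, s3: 9>2, s4: 3>2).
Column's strategy s2 is strictly dominated by s1 (W: 5>0, X: 6>3, Z: 8>4) and is removed.
For Column, s1 strictly dominates s3 on the remaining rows (W: 5>2, X: 6>1, Z: 8>2); eliminate s3.
Among the remaining strategies, none is strictly dominated by another pure strategy of the same player, so the elimination stops.
Surviving strategies — Row: {W, X, Z}; Column: {s1, s4}.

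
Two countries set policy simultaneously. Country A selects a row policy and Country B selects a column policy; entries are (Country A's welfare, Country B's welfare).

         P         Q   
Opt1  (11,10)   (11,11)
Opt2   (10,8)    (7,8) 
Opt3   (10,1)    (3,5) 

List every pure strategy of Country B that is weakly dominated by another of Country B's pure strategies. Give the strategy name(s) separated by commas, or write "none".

P: dominated, since Q does at least as well everywhere (Opt1: 11>10, Opt2: 8=8, Opt3: 5>1).
Q is not dominated — it holds its own against P at Opt1 (11>10).

P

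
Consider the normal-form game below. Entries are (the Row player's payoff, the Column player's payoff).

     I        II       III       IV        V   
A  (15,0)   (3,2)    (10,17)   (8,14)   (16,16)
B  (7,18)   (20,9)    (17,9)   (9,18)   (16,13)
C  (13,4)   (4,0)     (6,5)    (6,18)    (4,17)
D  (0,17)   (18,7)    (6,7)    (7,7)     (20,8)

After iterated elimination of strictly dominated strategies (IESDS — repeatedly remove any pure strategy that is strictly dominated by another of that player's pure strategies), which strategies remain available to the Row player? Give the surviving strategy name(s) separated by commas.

Column II is eliminated: V beats it against every remaining row (A: 16>2, B: 13>9, C: 17>0, D: 8>7).
For the Row player, A strictly dominates C on the remaining columns (I: 15>13, III: 10>6, IV: 8>6, V: 16>4); eliminate C.
Among the remaining strategies, none is strictly dominated by another pure strategy of the same player, so the elimination stops.
Surviving strategies — the Row player: {A, B, D}; the Column player: {I, III, IV, V}.

A, B, D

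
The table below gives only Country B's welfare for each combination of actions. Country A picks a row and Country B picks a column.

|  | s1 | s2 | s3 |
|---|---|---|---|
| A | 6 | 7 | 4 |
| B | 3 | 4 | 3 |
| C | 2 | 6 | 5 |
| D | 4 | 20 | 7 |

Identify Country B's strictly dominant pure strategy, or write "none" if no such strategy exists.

s2

s2 vs s1: A: 7>6, B: 4>3, C: 6>2, D: 20>4.
s2 vs s3: A: 7>4, B: 4>3, C: 6>5, D: 20>7.
s2 strictly beats every other strategy against every opponent action, so it is strictly dominant.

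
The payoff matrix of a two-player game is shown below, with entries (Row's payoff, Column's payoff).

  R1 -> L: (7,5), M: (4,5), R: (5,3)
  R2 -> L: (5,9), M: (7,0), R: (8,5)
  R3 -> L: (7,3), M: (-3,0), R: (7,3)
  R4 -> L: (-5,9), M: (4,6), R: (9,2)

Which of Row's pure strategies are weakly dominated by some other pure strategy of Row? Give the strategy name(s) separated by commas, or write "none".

R1: no other strategy beats it everywhere (R2 at L (7>5); R3 at M (4>-3); R4 at L (7>-5)).
R2 is not dominated — it holds its own against R1 at M (7>4); R3 at M (7>-3); R4 at L (5>-5).
R3 is not dominated — it holds its own against R1 at R (7>5); R2 at L (7>5); R4 at L (7>-5).
R4 is not dominated — it holds its own against R1 at R (9>5); R2 at R (9>8); R3 at M (4>-3).

none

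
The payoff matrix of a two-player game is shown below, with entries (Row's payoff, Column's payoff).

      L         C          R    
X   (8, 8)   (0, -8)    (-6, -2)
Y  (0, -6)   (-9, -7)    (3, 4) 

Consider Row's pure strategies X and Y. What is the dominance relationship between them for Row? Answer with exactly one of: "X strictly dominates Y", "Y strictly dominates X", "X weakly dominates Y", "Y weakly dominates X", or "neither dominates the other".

neither dominates the other

Compare X to Y across each opponent action: L: 8>0, C: 0>-9, R: -6<3.
X does better at L, C but worse at R; neither strategy dominates the other.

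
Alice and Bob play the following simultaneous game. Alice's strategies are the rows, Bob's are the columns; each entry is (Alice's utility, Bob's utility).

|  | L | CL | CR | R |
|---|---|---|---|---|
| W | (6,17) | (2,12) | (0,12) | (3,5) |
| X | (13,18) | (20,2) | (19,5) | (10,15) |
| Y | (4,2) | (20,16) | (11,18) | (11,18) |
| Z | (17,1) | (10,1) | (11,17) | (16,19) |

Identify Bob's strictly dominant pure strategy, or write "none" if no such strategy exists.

none

L fails to dominate CL at Y (2<16).
CL fails to dominate L at W (12<17).
CR fails to dominate L at W (12<17).
R fails to dominate L at W (5<17).
No single strategy dominates all the others.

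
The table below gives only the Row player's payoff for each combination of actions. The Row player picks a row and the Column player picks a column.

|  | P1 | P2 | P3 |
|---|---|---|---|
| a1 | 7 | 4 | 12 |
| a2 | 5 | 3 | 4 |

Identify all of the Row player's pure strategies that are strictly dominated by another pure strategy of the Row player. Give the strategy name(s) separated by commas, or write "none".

a1: no other strategy beats it everywhere (a2 at P1 (7>5)).
a2: dominated, since a1 does at least as well everywhere (P1: 7>5, P2: 4>3, P3: 12>4).

a2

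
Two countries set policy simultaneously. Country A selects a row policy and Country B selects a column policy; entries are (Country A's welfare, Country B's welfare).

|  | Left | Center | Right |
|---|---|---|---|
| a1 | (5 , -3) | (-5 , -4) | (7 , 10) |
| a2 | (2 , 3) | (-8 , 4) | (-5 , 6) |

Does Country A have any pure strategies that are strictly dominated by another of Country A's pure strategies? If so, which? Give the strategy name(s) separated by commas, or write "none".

a1: no other strategy beats it everywhere (a2 at Left (5>2)).
a1 strictly dominates a2 — Left: 5>2, Center: -5>-8, Right: 7>-5.

a2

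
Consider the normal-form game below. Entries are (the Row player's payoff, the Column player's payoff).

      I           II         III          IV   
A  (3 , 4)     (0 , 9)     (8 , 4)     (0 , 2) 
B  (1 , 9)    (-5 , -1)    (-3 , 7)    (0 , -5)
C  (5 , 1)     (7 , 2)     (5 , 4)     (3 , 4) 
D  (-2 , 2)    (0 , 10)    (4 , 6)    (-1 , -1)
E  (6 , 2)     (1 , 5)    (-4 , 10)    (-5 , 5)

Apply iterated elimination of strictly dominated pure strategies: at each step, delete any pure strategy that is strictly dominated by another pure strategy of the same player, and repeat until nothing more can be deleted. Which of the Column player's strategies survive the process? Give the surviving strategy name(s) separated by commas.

For the Row player, C strictly dominates B on the remaining columns (I: 5>1, II: 7>-5, III: 5>-3, IV: 3>0); eliminate B.
The Row player's strategy D is strictly dominated by C (I: 5>-2, II: 7>0, III: 5>4, IV: 3>-1) and is removed.
For the Column player, II strictly dominates I on the remaining rows (A: 9>4, C: 2>1, E: 5>2); eliminate I.
For the Row player, C strictly dominates E on the remaining columns (II: 7>1, III: 5>-4, IV: 3>-5); eliminate E.
Among the remaining strategies, none is strictly dominated by another pure strategy of the same player, so the elimination stops.
Surviving strategies — the Row player: {A, C}; the Column player: {II, III, IV}.

II, III, IV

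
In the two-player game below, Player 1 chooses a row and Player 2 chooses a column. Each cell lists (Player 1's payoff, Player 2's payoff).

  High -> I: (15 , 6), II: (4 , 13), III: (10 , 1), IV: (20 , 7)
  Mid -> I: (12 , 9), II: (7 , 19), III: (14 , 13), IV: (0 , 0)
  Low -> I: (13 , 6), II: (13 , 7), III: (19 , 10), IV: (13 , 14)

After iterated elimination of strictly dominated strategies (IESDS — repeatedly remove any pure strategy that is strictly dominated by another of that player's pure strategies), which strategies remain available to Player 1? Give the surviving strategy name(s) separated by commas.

Row Mid is eliminated: Low beats it against every remaining column (I: 13>12, II: 13>7, III: 19>14, IV: 13>0).
Player 2's strategy I is strictly dominated by II (High: 13>6, Low: 7>6) and is removed.
Column III is eliminated: IV beats it against every remaining row (High: 7>1, Low: 14>10).
Among the remaining strategies, none is strictly dominated by another pure strategy of the same player, so the elimination stops.
Surviving strategies — Player 1: {High, Low}; Player 2: {II, IV}.

High, Low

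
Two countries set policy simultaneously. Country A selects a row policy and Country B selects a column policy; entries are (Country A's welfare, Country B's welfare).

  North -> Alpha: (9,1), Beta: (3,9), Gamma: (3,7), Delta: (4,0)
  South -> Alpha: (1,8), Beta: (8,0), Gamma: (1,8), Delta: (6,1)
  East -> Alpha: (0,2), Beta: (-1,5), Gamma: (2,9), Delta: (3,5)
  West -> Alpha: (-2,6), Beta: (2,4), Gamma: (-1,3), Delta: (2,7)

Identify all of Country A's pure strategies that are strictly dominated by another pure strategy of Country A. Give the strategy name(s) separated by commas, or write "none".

East, West

North: no other strategy beats it everywhere (South at Alpha (9>1); East at Alpha (9>0); West at Alpha (9>-2)).
South: no other strategy beats it everywhere (North at Beta (8>3); East at Alpha (1>0); West at Alpha (1>-2)).
East is strictly dominated by North (Alpha: 9>0, Beta: 3>-1, Gamma: 3>2, Delta: 4>3).
North strictly dominates West — Alpha: 9>-2, Beta: 3>2, Gamma: 3>-1, Delta: 4>2.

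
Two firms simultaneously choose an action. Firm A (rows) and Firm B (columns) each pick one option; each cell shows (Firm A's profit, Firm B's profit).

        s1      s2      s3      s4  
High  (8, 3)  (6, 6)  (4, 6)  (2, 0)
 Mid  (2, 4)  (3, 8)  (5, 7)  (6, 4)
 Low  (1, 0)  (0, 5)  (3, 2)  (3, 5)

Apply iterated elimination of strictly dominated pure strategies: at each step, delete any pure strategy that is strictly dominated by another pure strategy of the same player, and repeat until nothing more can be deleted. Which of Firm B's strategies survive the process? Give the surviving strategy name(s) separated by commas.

s2, s3

For Firm A, Mid strictly dominates Low on the remaining columns (s1: 2>1, s2: 3>0, s3: 5>3, s4: 6>3); eliminate Low.
Firm B's strategy s1 is strictly dominated by s2 (High: 6>3, Mid: 8>4) and is removed.
Column s4 is eliminated: s2 beats it against every remaining row (High: 6>0, Mid: 8>4).
Among the remaining strategies, none is strictly dominated by another pure strategy of the same player, so the elimination stops.
Surviving strategies — Firm A: {High, Mid}; Firm B: {s2, s3}.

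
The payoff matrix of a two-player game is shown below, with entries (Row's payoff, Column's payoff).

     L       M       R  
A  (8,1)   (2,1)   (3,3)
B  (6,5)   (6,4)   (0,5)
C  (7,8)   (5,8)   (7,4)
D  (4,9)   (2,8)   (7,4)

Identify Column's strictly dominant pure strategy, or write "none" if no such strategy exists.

L fails to dominate M at A (1=1).
M fails to dominate L at A (1=1).
R fails to dominate L at B (5=5).
No single strategy dominates all the others.

none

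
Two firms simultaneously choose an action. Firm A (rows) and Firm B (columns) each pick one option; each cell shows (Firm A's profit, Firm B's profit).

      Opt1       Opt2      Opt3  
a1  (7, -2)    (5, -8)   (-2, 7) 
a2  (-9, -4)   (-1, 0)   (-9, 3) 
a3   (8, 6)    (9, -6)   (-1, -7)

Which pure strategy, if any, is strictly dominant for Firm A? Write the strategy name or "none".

a3

a3 vs a1: Opt1: 8>7, Opt2: 9>5, Opt3: -1>-2.
a3 vs a2: Opt1: 8>-9, Opt2: 9>-1, Opt3: -1>-9.
a3 strictly beats every other strategy against every opponent action, so it is strictly dominant.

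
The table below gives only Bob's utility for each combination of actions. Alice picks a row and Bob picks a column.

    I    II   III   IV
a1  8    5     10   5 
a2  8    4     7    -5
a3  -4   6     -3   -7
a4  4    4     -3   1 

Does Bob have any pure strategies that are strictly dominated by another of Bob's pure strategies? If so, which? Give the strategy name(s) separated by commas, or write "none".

Nothing dominates I: II at a1 (8>5); III at a2 (8>7); IV at a1 (8>5).
II: no other strategy beats it everywhere (I at a3 (6>-4); III at a3 (6>-3); IV at a1 (5=5)).
Nothing dominates III: I at a1 (10>8); II at a1 (10>5); IV at a1 (10>5).
IV: dominated, since I does at least as well everywhere (a1: 8>5, a2: 8>-5, a3: -4>-7, a4: 4>1).

IV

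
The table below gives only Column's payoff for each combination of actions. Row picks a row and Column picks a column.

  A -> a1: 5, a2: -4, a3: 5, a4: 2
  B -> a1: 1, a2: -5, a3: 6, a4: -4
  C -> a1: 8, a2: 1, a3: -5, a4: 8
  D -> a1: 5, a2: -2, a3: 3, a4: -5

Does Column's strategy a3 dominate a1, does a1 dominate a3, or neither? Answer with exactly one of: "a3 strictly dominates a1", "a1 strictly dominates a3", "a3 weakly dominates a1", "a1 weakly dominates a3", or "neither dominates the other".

neither dominates the other

Compare a3 to a1 across each opponent action: A: 5=5, B: 6>1, C: -5<8, D: 3<5.
a3 does better at B but worse at C, D; neither strategy dominates the other.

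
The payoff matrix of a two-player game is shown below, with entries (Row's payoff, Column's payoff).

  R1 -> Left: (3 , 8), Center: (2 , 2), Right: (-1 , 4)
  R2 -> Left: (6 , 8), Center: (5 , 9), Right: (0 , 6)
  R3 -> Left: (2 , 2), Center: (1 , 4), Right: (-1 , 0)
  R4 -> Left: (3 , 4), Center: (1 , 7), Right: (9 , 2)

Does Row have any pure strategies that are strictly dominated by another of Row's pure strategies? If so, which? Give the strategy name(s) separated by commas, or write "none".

R1, R3

R2 strictly dominates R1 — Left: 6>3, Center: 5>2, Right: 0>-1.
R2 is not dominated — it holds its own against R1 at Left (6>3); R3 at Left (6>2); R4 at Left (6>3).
R3 is strictly dominated by R2 (Left: 6>2, Center: 5>1, Right: 0>-1).
Nothing dominates R4: R1 at Left (3=3); R2 at Right (9>0); R3 at Left (3>2).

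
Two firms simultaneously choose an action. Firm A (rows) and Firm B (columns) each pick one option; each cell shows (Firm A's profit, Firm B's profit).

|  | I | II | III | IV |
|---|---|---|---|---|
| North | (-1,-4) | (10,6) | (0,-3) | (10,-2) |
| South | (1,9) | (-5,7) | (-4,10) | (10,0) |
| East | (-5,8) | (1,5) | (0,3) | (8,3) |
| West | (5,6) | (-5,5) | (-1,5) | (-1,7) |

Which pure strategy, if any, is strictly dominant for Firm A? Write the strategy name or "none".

none

North fails to dominate South at I (-1<1).
South fails to dominate North at II (-5<10).
East fails to dominate North at I (-5<-1).
West fails to dominate North at II (-5<10).
No single strategy dominates all the others.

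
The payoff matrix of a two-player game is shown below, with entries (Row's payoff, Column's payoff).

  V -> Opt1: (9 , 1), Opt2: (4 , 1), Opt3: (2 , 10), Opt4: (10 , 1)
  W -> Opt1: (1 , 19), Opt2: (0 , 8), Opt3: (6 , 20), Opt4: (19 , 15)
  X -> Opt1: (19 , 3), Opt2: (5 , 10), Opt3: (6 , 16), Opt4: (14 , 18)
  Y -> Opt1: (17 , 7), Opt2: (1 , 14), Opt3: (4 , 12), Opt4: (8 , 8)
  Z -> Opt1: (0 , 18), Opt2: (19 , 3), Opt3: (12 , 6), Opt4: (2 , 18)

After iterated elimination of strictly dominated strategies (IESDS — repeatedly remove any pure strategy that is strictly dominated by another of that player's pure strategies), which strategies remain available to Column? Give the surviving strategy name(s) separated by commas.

Row V is eliminated: X beats it against every remaining column (Opt1: 19>9, Opt2: 5>4, Opt3: 6>2, Opt4: 14>10).
Row's strategy Y is strictly dominated by X (Opt1: 19>17, Opt2: 5>1, Opt3: 6>4, Opt4: 14>8) and is removed.
For Column, Opt3 strictly dominates Opt2 on the remaining rows (W: 20>8, X: 16>10, Z: 6>3); eliminate Opt2.
Among the remaining strategies, none is strictly dominated by another pure strategy of the same player, so the elimination stops.
Surviving strategies — Row: {W, X, Z}; Column: {Opt1, Opt3, Opt4}.

Opt1, Opt3, Opt4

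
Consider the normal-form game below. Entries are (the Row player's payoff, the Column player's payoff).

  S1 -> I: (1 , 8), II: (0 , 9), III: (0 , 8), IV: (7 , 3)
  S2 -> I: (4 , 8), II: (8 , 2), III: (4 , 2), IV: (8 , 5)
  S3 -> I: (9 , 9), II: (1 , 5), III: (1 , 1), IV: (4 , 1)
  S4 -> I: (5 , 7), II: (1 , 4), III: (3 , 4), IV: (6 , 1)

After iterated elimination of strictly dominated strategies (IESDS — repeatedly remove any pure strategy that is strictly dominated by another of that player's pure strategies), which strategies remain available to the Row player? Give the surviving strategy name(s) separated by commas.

S3

Row S1 is eliminated: S2 beats it against every remaining column (I: 4>1, II: 8>0, III: 4>0, IV: 8>7).
The Column player's strategy II is strictly dominated by I (S2: 8>2, S3: 9>5, S4: 7>4) and is removed.
Column III is eliminated: I beats it against every remaining row (S2: 8>2, S3: 9>1, S4: 7>4).
Column IV is eliminated: I beats it against every remaining row (S2: 8>5, S3: 9>1, S4: 7>1).
The Row player's strategy S2 is strictly dominated by S3 (I: 9>4) and is removed.
For the Row player, S3 strictly dominates S4 on the remaining columns (I: 9>5); eliminate S4.
Among the remaining strategies, none is strictly dominated by another pure strategy of the same player, so the elimination stops.
Surviving strategies — the Row player: {S3}; the Column player: {I}.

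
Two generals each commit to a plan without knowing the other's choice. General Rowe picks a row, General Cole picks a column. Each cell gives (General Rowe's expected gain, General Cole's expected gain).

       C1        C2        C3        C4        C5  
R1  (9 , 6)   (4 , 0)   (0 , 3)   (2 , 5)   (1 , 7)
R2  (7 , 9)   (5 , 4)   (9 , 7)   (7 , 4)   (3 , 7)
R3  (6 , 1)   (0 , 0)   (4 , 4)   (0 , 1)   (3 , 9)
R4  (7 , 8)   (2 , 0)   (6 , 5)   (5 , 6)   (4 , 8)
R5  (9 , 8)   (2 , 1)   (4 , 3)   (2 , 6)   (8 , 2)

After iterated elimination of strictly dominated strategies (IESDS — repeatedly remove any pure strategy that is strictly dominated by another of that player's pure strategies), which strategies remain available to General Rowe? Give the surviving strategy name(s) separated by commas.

For General Rowe, R4 strictly dominates R3 on the remaining columns (C1: 7>6, C2: 2>0, C3: 6>4, C4: 5>0, C5: 4>3); eliminate R3.
General Cole's strategy C2 is strictly dominated by C1 (R1: 6>0, R2: 9>4, R4: 8>0, R5: 8>1) and is removed.
Column C3 is eliminated: C1 beats it against every remaining row (R1: 6>3, R2: 9>7, R4: 8>5, R5: 8>3).
For General Cole, C1 strictly dominates C4 on the remaining rows (R1: 6>5, R2: 9>4, R4: 8>6, R5: 8>6); eliminate C4.
Row R2 is eliminated: R5 beats it against every remaining column (C1: 9>7, C5: 8>3).
General Rowe's strategy R4 is strictly dominated by R5 (C1: 9>7, C5: 8>4) and is removed.
Among the remaining strategies, none is strictly dominated by another pure strategy of the same player, so the elimination stops.
Surviving strategies — General Rowe: {R1, R5}; General Cole: {C1, C5}.

R1, R5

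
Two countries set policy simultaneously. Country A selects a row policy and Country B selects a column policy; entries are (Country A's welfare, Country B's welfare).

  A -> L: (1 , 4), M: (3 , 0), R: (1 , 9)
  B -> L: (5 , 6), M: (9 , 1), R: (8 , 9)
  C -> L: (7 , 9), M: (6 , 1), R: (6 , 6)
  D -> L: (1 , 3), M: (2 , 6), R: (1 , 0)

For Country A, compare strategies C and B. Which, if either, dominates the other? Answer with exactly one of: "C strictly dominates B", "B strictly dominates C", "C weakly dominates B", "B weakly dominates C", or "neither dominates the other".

neither dominates the other

Compare C to B across each choice by Country B: L: 7>5, M: 6<9, R: 6<8.
C does better at L but worse at M, R; neither strategy dominates the other.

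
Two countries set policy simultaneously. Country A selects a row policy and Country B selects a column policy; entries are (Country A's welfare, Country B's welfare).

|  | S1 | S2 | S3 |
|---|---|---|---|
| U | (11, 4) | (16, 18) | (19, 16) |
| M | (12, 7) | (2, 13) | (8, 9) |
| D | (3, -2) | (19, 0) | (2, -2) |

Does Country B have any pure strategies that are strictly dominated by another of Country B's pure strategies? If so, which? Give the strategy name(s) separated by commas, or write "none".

S1, S3

S1 is strictly dominated by S2 (U: 18>4, M: 13>7, D: 0>-2).
Nothing dominates S2: S1 at U (18>4); S3 at U (18>16).
S2 strictly dominates S3 — U: 18>16, M: 13>9, D: 0>-2.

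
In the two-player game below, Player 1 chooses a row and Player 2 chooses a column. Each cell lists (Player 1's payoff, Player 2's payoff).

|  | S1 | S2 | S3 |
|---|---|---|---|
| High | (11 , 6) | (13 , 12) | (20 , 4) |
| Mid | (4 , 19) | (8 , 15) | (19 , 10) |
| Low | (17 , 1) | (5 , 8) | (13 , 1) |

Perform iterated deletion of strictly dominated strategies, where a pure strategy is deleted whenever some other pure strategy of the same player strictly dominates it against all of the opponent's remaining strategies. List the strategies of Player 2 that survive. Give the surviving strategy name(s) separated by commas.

S2

Row Mid is eliminated: High beats it against every remaining column (S1: 11>4, S2: 13>8, S3: 20>19).
For Player 2, S2 strictly dominates S1 on the remaining rows (High: 12>6, Low: 8>1); eliminate S1.
Row Low is eliminated: High beats it against every remaining column (S2: 13>5, S3: 20>13).
Player 2's strategy S3 is strictly dominated by S2 (High: 12>4) and is removed.
Among the remaining strategies, none is strictly dominated by another pure strategy of the same player, so the elimination stops.
Surviving strategies — Player 1: {High}; Player 2: {S2}.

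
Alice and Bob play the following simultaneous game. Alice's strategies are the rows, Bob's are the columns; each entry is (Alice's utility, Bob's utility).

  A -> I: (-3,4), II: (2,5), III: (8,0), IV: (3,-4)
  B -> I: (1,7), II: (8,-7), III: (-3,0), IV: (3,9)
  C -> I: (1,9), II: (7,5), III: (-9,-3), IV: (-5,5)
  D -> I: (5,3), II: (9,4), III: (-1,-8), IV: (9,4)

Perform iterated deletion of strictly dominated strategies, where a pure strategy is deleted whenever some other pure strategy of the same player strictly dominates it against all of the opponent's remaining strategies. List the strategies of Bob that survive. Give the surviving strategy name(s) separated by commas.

For Alice, D strictly dominates B on the remaining columns (I: 5>1, II: 9>8, III: -1>-3, IV: 9>3); eliminate B.
Row C is eliminated: D beats it against every remaining column (I: 5>1, II: 9>7, III: -1>-9, IV: 9>-5).
Column I is eliminated: II beats it against every remaining row (A: 5>4, D: 4>3).
Bob's strategy III is strictly dominated by II (A: 5>0, D: 4>-8) and is removed.
Alice's strategy A is strictly dominated by D (II: 9>2, IV: 9>3) and is removed.
Among the remaining strategies, none is strictly dominated by another pure strategy of the same player, so the elimination stops.
Surviving strategies — Alice: {D}; Bob: {II, IV}.

II, IV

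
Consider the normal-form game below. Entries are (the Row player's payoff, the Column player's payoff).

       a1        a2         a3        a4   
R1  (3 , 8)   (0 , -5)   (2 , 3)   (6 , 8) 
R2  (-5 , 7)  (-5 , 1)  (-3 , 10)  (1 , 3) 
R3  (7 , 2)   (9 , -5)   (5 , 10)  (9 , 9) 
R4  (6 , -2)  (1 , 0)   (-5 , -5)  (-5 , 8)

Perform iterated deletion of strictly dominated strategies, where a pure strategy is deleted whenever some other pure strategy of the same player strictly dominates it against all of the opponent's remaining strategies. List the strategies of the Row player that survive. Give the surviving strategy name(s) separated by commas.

The Row player's strategy R1 is strictly dominated by R3 (a1: 7>3, a2: 9>0, a3: 5>2, a4: 9>6) and is removed.
For the Row player, R3 strictly dominates R2 on the remaining columns (a1: 7>-5, a2: 9>-5, a3: 5>-3, a4: 9>1); eliminate R2.
Row R4 is eliminated: R3 beats it against every remaining column (a1: 7>6, a2: 9>1, a3: 5>-5, a4: 9>-5).
Column a1 is eliminated: a3 beats it against every remaining row (R3: 10>2).
For the Column player, a3 strictly dominates a2 on the remaining rows (R3: 10>-5); eliminate a2.
Column a4 is eliminated: a3 beats it against every remaining row (R3: 10>9).
Among the remaining strategies, none is strictly dominated by another pure strategy of the same player, so the elimination stops.
Surviving strategies — the Row player: {R3}; the Column player: {a3}.

R3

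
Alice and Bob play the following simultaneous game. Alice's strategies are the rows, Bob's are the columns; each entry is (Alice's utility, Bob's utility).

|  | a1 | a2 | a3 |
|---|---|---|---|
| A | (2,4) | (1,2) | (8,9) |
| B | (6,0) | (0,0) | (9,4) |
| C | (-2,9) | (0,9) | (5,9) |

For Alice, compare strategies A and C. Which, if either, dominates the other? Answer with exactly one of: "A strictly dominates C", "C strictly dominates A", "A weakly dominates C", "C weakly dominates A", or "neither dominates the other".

Compare A to C across each opponent action: a1: 2>-2, a2: 1>0, a3: 8>5.
Every comparison favours A, so A strictly dominates C.

A strictly dominates C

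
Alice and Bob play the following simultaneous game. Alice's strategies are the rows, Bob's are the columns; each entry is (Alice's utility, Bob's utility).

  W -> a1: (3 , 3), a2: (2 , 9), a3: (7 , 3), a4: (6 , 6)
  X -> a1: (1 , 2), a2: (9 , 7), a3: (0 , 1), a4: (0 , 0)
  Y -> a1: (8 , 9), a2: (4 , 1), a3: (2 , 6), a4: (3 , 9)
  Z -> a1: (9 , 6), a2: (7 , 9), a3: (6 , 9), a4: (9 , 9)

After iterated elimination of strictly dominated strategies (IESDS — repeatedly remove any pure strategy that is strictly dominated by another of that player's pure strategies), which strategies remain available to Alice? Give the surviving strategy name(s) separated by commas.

W, X, Z

For Alice, Z strictly dominates Y on the remaining columns (a1: 9>8, a2: 7>4, a3: 6>2, a4: 9>3); eliminate Y.
For Bob, a2 strictly dominates a1 on the remaining rows (W: 9>3, X: 7>2, Z: 9>6); eliminate a1.
Among the remaining strategies, none is strictly dominated by another pure strategy of the same player, so the elimination stops.
Surviving strategies — Alice: {W, X, Z}; Bob: {a2, a3, a4}.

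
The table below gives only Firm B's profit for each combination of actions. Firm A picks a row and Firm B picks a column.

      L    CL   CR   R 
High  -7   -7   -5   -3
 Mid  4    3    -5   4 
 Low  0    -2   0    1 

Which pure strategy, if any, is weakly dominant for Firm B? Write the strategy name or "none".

R

R vs L: High: -3>-7, Mid: 4=4, Low: 1>0.
R vs CL: High: -3>-7, Mid: 4>3, Low: 1>-2.
R vs CR: High: -3>-5, Mid: 4>-5, Low: 1>0.
R is at least as good as every other strategy against every opponent action, so it is weakly dominant.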